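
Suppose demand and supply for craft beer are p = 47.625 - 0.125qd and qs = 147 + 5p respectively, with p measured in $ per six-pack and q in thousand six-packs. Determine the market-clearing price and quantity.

Inverting to quantity form: qd = 381 - 8p.
At equilibrium qd = qs, so 381 - 8p = 147 + 5p; collecting terms, 234 = 13p and p* = 18.
Plugging p* into demand: q* = 381 - 8(18) = 237.

p* = 18, q* = 237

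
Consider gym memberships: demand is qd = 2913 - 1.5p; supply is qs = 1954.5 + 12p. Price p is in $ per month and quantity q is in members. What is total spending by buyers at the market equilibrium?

At equilibrium qd = qs, so 2913 - 1.5p = 1954.5 + 12p; collecting terms, 958.5 = 13.5p and p* = 71.
From the demand curve, q* = 2913 - 1.5(71) = 2806.5.
Total spending by buyers = p* × q* = 71 × 2806.5 = 199261.5.

Total spending by buyers = 199261.5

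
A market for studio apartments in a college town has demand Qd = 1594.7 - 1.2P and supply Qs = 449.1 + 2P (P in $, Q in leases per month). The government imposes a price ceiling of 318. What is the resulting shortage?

At P = 318: Qd = 1213.1 and Qs = 1085.1.
Shortage = Qd - Qs = 1213.1 - 1085.1 = 128.

Shortage = 128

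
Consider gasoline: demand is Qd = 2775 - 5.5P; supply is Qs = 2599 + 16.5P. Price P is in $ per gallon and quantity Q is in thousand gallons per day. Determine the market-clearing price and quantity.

Equating demand and supply, 2775 - 5.5P = 2599 + 16.5P gives 22P = 176, so P* = 8.
Plugging P* into demand: Q* = 2775 - 5.5(8) = 2731.

P* = 8, Q* = 2731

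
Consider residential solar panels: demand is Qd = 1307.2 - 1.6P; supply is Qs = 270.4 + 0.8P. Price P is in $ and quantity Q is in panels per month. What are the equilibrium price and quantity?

P* = 432, Q* = 616

Set Qd = Qs: 1307.2 - 1.6P = 270.4 + 0.8P, so 1036.8 = 2.4P and P* = 432.
Plugging P* into demand: Q* = 1307.2 - 1.6(432) = 616.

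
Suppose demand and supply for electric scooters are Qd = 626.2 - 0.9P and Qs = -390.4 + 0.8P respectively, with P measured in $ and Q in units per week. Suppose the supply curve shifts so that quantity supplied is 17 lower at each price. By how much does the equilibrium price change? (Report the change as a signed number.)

ΔP = 10

At equilibrium Qd = Qs, so 626.2 - 0.9P = -390.4 + 0.8P; collecting terms, 1016.6 = 1.7P and P* = 598.
Plugging P* into demand: Q* = 626.2 - 0.9(598) = 88.
After the shift, supply is Qs = -407.4 + 0.8P.
Re-solving, 1.7P = 1033.6 gives P = 608 and Q = 79.
ΔP = 608 - 598 = 10.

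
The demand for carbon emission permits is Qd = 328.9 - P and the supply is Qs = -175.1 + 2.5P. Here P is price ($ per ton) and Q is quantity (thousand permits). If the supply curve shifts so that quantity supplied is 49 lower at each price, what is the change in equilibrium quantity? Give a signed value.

The market clears where 328.9 - P = -175.1 + 2.5P. Rearranging, 3.5P = 504, hence P* = 144.
Then Q* = 328.9 - 144 = 184.9.
After the shift, supply is Qs = -224.1 + 2.5P.
New equilibrium: 553 = 3.5P, so P = 158 and Q = 170.9.
ΔQ = 170.9 - 184.9 = -14.

ΔQ = -14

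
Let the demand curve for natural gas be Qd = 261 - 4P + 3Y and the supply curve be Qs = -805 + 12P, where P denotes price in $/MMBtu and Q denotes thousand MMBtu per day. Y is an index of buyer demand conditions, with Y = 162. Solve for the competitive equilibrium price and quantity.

P* = 97, Q* = 359

With Y = 162, demand is Qd = 747 - 4P.
At equilibrium Qd = Qs, so 747 - 4P = -805 + 12P; collecting terms, 1552 = 16P and P* = 97.
Then Q* = 747 - 4(97) = 359.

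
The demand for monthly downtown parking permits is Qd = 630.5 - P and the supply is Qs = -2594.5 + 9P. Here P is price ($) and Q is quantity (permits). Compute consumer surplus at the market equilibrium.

Consumer surplus = 47432

The market clears where 630.5 - P = -2594.5 + 9P. Rearranging, 10P = 3225, hence P* = 322.5.
Plugging P* into demand: Q* = 630.5 - 322.5 = 308.
Demand choke price (Qd = 0): P = 630.5. Consumer surplus = ½ × (630.5 - 322.5) × 308 = 47432.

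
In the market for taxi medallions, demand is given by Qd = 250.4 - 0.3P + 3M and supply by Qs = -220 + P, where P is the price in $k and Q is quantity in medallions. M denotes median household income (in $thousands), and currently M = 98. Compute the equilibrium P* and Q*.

With M = 98, demand is Qd = 544.4 - 0.3P.
Equating demand and supply, 544.4 - 0.3P = -220 + P gives 1.3P = 764.4, so P* = 588.
From the demand curve, Q* = 544.4 - 0.3(588) = 368.

P* = 588, Q* = 368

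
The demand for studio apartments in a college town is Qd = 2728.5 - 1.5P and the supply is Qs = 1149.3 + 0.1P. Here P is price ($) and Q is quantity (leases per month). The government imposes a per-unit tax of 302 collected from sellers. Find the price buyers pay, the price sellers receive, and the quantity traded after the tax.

Sellers keep P_s = P_b - 302 per unit, so supply in terms of the buyer price is Qs = 1119.1 + 0.1P_b.
Equate demand and the shifted supply: 2728.5 - 1.5P_b = 1119.1 + 0.1P_b, giving 1.6P_b = 1609.4, so P_b = 1005.875.
So P_s = 703.875 and the quantity traded is Q = 2728.5 - 1.5(1005.875) = 1219.6875.

P_b = 1005.875, P_s = 703.875, Q = 1219.6875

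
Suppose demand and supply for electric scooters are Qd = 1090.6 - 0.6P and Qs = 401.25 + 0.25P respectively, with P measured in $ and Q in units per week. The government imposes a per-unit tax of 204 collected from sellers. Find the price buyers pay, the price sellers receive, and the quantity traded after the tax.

P_b = 871, P_s = 667, Q = 568

With a tax of 204 on sellers, they supply based on the net price P_s = P_b - 204, so Qs = 350.25 + 0.25P_b.
Equate demand and the shifted supply: 1090.6 - 0.6P_b = 350.25 + 0.25P_b, giving 0.85P_b = 740.35, so P_b = 871.
So P_s = 667 and the quantity traded is Q = 1090.6 - 0.6(871) = 568.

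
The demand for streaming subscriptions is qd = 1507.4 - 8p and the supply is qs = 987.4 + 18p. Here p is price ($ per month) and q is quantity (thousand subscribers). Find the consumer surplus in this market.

Set qd = qs: 1507.4 - 8p = 987.4 + 18p, so 520 = 26p and p* = 20.
Then q* = 1507.4 - 8(20) = 1347.4.
Demand choke price (qd = 0): p = 1507.4/8 = 188.425. Consumer surplus = ½ × (188.425 - 20) × 1347.4 = 113467.9225.

Consumer surplus = 113467.9225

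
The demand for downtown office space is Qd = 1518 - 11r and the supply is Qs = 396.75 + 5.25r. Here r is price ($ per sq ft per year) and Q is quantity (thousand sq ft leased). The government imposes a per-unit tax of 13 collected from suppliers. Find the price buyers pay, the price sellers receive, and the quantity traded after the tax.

r_b = 73.2, r_s = 60.2, Q = 712.8

With a tax of 13 on suppliers, they supply based on the net price r_s = r_b - 13, so Qs = 328.5 + 5.25r_b.
Market clearing requires 1518 - 11r_b = 328.5 + 5.25r_b; hence 1189.5 = 16.25r_b and r_b = 73.2.
So r_s = 60.2 and the quantity traded is Q = 1518 - 11(73.2) = 712.8.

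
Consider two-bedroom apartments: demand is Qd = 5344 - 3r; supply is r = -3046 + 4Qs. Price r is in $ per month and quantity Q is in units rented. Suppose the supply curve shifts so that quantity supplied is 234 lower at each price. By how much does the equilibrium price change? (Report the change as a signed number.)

Δr = 72

In direct form, Qs = 761.5 + 0.25r.
At equilibrium Qd = Qs, so 5344 - 3r = 761.5 + 0.25r; collecting terms, 4582.5 = 3.25r and r* = 1410.
From the demand curve, Q* = 5344 - 3(1410) = 1114.
After the shift, supply is Qs = 527.5 + 0.25r.
The new intersection has 4816.5 = 3.25r, i.e. r = 1482, Q = 898.
Δr = 1482 - 1410 = 72.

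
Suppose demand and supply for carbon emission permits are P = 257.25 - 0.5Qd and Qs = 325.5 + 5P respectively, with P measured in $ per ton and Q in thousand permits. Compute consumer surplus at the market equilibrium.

Solving each curve for Q: Qd = 514.5 - 2P.
Equating demand and supply, 514.5 - 2P = 325.5 + 5P gives 7P = 189, so P* = 27.
Then Q* = 514.5 - 2(27) = 460.5.
Demand choke price (Qd = 0): P = 514.5/2 = 257.25. Consumer surplus = ½ × (257.25 - 27) × 460.5 = 53015.0625.

Consumer surplus = 53015.0625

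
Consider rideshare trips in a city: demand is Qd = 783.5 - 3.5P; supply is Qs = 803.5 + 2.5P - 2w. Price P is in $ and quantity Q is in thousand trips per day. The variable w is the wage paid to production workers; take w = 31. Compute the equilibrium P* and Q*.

P* = 7, Q* = 759

With w = 31, supply is Qs = 741.5 + 2.5P.
Set Qd = Qs: 783.5 - 3.5P = 741.5 + 2.5P, so 42 = 6P and P* = 7.
Then Q* = 783.5 - 3.5(7) = 759.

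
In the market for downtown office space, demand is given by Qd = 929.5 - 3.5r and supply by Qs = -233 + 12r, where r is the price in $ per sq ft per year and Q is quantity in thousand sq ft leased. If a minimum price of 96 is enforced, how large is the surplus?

Surplus = 325.5

With r fixed at 96, quantity demanded is 593.5 and quantity supplied is 919.
Surplus = Qs - Qd = 919 - 593.5 = 325.5.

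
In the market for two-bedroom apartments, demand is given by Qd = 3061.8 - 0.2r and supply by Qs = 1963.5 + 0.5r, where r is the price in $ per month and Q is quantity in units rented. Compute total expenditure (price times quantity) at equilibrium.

Total expenditure = 4311612

Set Qd = Qs: 3061.8 - 0.2r = 1963.5 + 0.5r, so 1098.3 = 0.7r and r* = 1569.
Substitute back: Q* = 3061.8 - 0.2(1569) = 2748.
Total expenditure = r* × Q* = 1569 × 2748 = 4311612.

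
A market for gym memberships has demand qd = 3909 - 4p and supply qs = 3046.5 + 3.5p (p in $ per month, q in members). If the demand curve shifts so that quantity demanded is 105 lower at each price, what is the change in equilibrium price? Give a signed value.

Δp = -14

The market clears where 3909 - 4p = 3046.5 + 3.5p. Rearranging, 7.5p = 862.5, hence p* = 115.
Plugging p* into demand: q* = 3909 - 4(115) = 3449.
After the shift, demand is qd = 3804 - 4p.
The new intersection has 757.5 = 7.5p, i.e. p = 101, q = 3400.
Δp = 101 - 115 = -14.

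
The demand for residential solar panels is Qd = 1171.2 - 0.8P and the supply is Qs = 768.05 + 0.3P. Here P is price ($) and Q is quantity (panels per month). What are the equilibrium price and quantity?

P* = 366.5, Q* = 878

The market clears where 1171.2 - 0.8P = 768.05 + 0.3P. Rearranging, 1.1P = 403.15, hence P* = 366.5.
From the demand curve, Q* = 1171.2 - 0.8(366.5) = 878.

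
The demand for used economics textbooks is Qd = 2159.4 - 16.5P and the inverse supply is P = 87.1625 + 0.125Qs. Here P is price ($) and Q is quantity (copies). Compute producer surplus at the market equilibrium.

Solving each curve for Q: Qs = -697.3 + 8P.
At equilibrium Qd = Qs, so 2159.4 - 16.5P = -697.3 + 8P; collecting terms, 2856.7 = 24.5P and P* = 116.6.
From the demand curve, Q* = 2159.4 - 16.5(116.6) = 235.5.
Supply choke price (Qs = 0): P = 87.1625. Producer surplus = ½ × (116.6 - 87.1625) × 235.5 = 3466.265625.

Producer surplus = 3466.265625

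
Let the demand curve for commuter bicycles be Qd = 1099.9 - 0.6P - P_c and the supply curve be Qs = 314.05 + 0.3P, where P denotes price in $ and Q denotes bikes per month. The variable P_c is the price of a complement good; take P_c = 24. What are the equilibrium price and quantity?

With P_c = 24, demand is Qd = 1075.9 - 0.6P.
At equilibrium Qd = Qs, so 1075.9 - 0.6P = 314.05 + 0.3P; collecting terms, 761.85 = 0.9P and P* = 846.5.
Plugging P* into demand: Q* = 1075.9 - 0.6(846.5) = 568.

P* = 846.5, Q* = 568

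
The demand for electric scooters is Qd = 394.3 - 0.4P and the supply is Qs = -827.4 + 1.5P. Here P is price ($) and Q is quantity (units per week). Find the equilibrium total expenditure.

Equating demand and supply, 394.3 - 0.4P = -827.4 + 1.5P gives 1.9P = 1221.7, so P* = 643.
Substitute back: Q* = 394.3 - 0.4(643) = 137.1.
Total expenditure = P* × Q* = 643 × 137.1 = 88155.3.

Total expenditure = 88155.3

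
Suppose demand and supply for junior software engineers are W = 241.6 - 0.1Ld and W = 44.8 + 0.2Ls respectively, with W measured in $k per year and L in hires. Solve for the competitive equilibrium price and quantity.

W* = 176, L* = 656

Solving each curve for L: Ld = 2416 - 10W and Ls = -224 + 5W.
Set Ld = Ls: 2416 - 10W = -224 + 5W, so 2640 = 15W and W* = 176.
Plugging W* into demand: L* = 2416 - 10(176) = 656.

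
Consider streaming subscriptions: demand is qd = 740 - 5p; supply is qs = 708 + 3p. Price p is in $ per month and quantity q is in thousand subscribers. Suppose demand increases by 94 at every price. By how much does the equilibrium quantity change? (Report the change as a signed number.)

Set qd = qs: 740 - 5p = 708 + 3p, so 32 = 8p and p* = 4.
From the demand curve, q* = 740 - 5(4) = 720.
After the shift, demand is qd = 834 - 5p.
New equilibrium: 126 = 8p, so p = 15.75 and q = 755.25.
Δq = 755.25 - 720 = 35.25.

Δq = 35.25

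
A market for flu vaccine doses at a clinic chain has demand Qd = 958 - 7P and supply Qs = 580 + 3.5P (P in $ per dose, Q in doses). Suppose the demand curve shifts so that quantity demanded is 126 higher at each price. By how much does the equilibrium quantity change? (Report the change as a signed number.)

Set Qd = Qs: 958 - 7P = 580 + 3.5P, so 378 = 10.5P and P* = 36.
Plugging P* into demand: Q* = 958 - 7(36) = 706.
After the shift, demand is Qd = 1084 - 7P.
New equilibrium: 504 = 10.5P, so P = 48 and Q = 748.
ΔQ = 748 - 706 = 42.

ΔQ = 42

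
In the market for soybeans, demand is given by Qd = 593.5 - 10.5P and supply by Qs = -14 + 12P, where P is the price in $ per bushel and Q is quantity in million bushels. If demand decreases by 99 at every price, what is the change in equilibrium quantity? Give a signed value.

Set Qd = Qs: 593.5 - 10.5P = -14 + 12P, so 607.5 = 22.5P and P* = 27.
Then Q* = 593.5 - 10.5(27) = 310.
After the shift, demand is Qd = 494.5 - 10.5P.
New equilibrium: 508.5 = 22.5P, so P = 22.6 and Q = 257.2.
ΔQ = 257.2 - 310 = -52.8.

ΔQ = -52.8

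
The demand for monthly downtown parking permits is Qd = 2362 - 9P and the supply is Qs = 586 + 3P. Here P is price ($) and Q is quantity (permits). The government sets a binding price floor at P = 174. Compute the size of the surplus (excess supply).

Surplus = 312

Evaluating both curves at the floor price 174 gives Qd = 796, Qs = 1108.
Surplus = Qs - Qd = 1108 - 796 = 312.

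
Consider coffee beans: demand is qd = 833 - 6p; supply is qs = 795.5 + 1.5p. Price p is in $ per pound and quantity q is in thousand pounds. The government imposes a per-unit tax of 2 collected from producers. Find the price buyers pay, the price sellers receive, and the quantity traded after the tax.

The tax drives a wedge p_b - p_s = 2. Substituting p_s = p_b - 2 into supply: qs = 792.5 + 1.5p_b.
Market clearing requires 833 - 6p_b = 792.5 + 1.5p_b; hence 40.5 = 7.5p_b and p_b = 5.4.
Then p_s = 5.4 - 2 = 3.4 and q = 833 - 6(5.4) = 800.6.

p_b = 5.4, p_s = 3.4, q = 800.6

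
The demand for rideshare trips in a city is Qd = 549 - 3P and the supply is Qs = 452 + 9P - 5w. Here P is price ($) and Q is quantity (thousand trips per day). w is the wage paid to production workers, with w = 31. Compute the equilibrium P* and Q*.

P* = 21, Q* = 486

With w = 31, supply is Qs = 297 + 9P.
At equilibrium Qd = Qs, so 549 - 3P = 297 + 9P; collecting terms, 252 = 12P and P* = 21.
Then Q* = 549 - 3(21) = 486.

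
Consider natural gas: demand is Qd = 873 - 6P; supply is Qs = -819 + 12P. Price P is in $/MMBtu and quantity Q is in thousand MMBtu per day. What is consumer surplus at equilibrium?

Equating demand and supply, 873 - 6P = -819 + 12P gives 18P = 1692, so P* = 94.
Plugging P* into demand: Q* = 873 - 6(94) = 309.
Demand choke price (Qd = 0): P = 873/6 = 145.5. Consumer surplus = ½ × (145.5 - 94) × 309 = 7956.75.

Consumer surplus = 7956.75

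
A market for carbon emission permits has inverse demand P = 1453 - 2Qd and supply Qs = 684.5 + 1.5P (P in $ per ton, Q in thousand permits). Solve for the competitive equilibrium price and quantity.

P* = 21, Q* = 716

Rewriting in direct form: Qd = 726.5 - 0.5P.
The market clears where 726.5 - 0.5P = 684.5 + 1.5P. Rearranging, 2P = 42, hence P* = 21.
From the demand curve, Q* = 726.5 - 0.5(21) = 716.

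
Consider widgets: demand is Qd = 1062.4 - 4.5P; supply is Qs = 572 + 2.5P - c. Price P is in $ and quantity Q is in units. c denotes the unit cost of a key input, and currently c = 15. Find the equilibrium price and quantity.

P* = 72.2, Q* = 737.5

With c = 15, supply is Qs = 557 + 2.5P.
Set Qd = Qs: 1062.4 - 4.5P = 557 + 2.5P, so 505.4 = 7P and P* = 72.2.
From the demand curve, Q* = 1062.4 - 4.5(72.2) = 737.5.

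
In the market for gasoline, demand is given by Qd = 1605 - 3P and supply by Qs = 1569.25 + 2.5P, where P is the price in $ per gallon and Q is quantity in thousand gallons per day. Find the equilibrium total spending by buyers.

Set Qd = Qs: 1605 - 3P = 1569.25 + 2.5P, so 35.75 = 5.5P and P* = 6.5.
From the demand curve, Q* = 1605 - 3(6.5) = 1585.5.
Total spending by buyers = P* × Q* = 6.5 × 1585.5 = 10305.75.

Total spending by buyers = 10305.75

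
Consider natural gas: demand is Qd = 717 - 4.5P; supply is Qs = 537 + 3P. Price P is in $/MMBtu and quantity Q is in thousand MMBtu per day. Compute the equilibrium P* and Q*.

P* = 24, Q* = 609

Equating demand and supply, 717 - 4.5P = 537 + 3P gives 7.5P = 180, so P* = 24.
Plugging P* into demand: Q* = 717 - 4.5(24) = 609.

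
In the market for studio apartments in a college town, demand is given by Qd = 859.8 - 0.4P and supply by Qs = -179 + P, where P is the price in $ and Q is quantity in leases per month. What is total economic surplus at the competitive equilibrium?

At equilibrium Qd = Qs, so 859.8 - 0.4P = -179 + P; collecting terms, 1038.8 = 1.4P and P* = 742.
Plugging P* into demand: Q* = 859.8 - 0.4(742) = 563.
Demand choke price = 2149.5; supply choke price = 179. CS = ½(2149.5 - 742)(563) = 396211.25; PS = ½(742 - 179)(563) = 158484.5. Total surplus = 554695.75.

Total surplus = 554695.75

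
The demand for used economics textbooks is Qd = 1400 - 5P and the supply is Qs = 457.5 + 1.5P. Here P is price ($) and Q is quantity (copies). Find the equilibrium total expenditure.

Total expenditure = 97875

Set Qd = Qs: 1400 - 5P = 457.5 + 1.5P, so 942.5 = 6.5P and P* = 145.
Then Q* = 1400 - 5(145) = 675.
Total expenditure = P* × Q* = 145 × 675 = 97875.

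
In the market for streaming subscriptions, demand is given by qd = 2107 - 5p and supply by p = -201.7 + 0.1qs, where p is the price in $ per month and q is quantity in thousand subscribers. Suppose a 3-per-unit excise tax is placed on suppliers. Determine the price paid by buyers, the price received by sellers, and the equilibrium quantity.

p_b = 8, p_s = 5, q = 2067

In direct form, qs = 2017 + 10p.
With a tax of 3 on suppliers, they supply based on the net price p_s = p_b - 3, so qs = 1987 + 10p_b.
Equate demand and the shifted supply: 2107 - 5p_b = 1987 + 10p_b, giving 15p_b = 120, so p_b = 8.
Then p_s = 8 - 3 = 5 and q = 2107 - 5(8) = 2067.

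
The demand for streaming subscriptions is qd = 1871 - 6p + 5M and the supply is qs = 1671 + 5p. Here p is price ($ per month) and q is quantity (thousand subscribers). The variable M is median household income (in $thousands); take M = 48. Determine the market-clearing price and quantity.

p* = 40, q* = 1871

With M = 48, demand is qd = 2111 - 6p.
At equilibrium qd = qs, so 2111 - 6p = 1671 + 5p; collecting terms, 440 = 11p and p* = 40.
From the demand curve, q* = 2111 - 6(40) = 1871.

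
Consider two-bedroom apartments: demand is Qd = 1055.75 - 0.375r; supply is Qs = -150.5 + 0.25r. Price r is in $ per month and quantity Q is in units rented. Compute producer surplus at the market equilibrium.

Producer surplus = 220448

At equilibrium Qd = Qs, so 1055.75 - 0.375r = -150.5 + 0.25r; collecting terms, 1206.25 = 0.625r and r* = 1930.
Then Q* = 1055.75 - 0.375(1930) = 332.
Supply choke price (Qs = 0): r = 602. Producer surplus = ½ × (1930 - 602) × 332 = 220448.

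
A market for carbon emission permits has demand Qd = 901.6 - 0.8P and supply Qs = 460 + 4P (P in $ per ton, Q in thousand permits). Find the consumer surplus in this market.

Consumer surplus = 428490

Set Qd = Qs: 901.6 - 0.8P = 460 + 4P, so 441.6 = 4.8P and P* = 92.
Then Q* = 901.6 - 0.8(92) = 828.
Demand choke price (Qd = 0): P = 901.6/0.8 = 1127. Consumer surplus = ½ × (1127 - 92) × 828 = 428490.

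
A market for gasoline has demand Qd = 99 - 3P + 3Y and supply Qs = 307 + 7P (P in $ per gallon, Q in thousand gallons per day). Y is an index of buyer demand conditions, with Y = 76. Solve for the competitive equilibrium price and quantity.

P* = 2, Q* = 321

With Y = 76, demand is Qd = 327 - 3P.
Equating demand and supply, 327 - 3P = 307 + 7P gives 10P = 20, so P* = 2.
Substitute back: Q* = 327 - 3(2) = 321.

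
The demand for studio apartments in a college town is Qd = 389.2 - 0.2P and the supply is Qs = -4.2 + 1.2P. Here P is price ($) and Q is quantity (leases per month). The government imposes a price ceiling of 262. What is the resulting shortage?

With P fixed at 262, quantity demanded is 336.8 and quantity supplied is 310.2.
Shortage = Qd - Qs = 336.8 - 310.2 = 26.6.

Shortage = 26.6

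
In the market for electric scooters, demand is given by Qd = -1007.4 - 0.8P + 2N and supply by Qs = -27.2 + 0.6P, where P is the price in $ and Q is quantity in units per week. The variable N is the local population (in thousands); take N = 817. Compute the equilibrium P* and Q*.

With N = 817, demand is Qd = 626.6 - 0.8P.
Set Qd = Qs: 626.6 - 0.8P = -27.2 + 0.6P, so 653.8 = 1.4P and P* = 467.
Plugging P* into demand: Q* = 626.6 - 0.8(467) = 253.

P* = 467, Q* = 253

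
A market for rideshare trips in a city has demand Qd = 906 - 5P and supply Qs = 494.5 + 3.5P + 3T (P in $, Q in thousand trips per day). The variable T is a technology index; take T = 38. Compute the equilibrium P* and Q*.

P* = 35, Q* = 731

With T = 38, supply is Qs = 608.5 + 3.5P.
The market clears where 906 - 5P = 608.5 + 3.5P. Rearranging, 8.5P = 297.5, hence P* = 35.
From the demand curve, Q* = 906 - 5(35) = 731.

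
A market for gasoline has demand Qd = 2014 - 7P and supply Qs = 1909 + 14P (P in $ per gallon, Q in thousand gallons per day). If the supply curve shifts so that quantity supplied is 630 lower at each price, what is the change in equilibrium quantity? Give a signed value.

The market clears where 2014 - 7P = 1909 + 14P. Rearranging, 21P = 105, hence P* = 5.
Substitute back: Q* = 2014 - 7(5) = 1979.
After the shift, supply is Qs = 1279 + 14P.
Re-solving, 21P = 735 gives P = 35 and Q = 1769.
ΔQ = 1769 - 1979 = -210.

ΔQ = -210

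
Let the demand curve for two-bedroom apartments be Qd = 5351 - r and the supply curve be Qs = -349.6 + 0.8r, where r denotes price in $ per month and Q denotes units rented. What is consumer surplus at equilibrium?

Consumer surplus = 2384928

Set Qd = Qs: 5351 - r = -349.6 + 0.8r, so 5700.6 = 1.8r and r* = 3167.
Substitute back: Q* = 5351 - 3167 = 2184.
Demand choke price (Qd = 0): r = 5351. Consumer surplus = ½ × (5351 - 3167) × 2184 = 2384928.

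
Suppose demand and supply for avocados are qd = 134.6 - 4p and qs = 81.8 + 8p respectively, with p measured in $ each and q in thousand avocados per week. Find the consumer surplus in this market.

At equilibrium qd = qs, so 134.6 - 4p = 81.8 + 8p; collecting terms, 52.8 = 12p and p* = 4.4.
Then q* = 134.6 - 4(4.4) = 117.
Demand choke price (qd = 0): p = 134.6/4 = 33.65. Consumer surplus = ½ × (33.65 - 4.4) × 117 = 1711.125.

Consumer surplus = 1711.125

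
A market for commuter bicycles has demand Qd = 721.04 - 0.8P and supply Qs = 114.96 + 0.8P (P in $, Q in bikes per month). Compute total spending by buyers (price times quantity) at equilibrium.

Total spending by buyers = 158338.4

At equilibrium Qd = Qs, so 721.04 - 0.8P = 114.96 + 0.8P; collecting terms, 606.08 = 1.6P and P* = 378.8.
Plugging P* into demand: Q* = 721.04 - 0.8(378.8) = 418.
Total spending by buyers = P* × Q* = 378.8 × 418 = 158338.4.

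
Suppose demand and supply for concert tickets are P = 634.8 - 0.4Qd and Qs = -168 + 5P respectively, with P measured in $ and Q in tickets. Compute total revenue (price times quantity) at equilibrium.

Total revenue = 234468

Solving each curve for Q: Qd = 1587 - 2.5P.
At equilibrium Qd = Qs, so 1587 - 2.5P = -168 + 5P; collecting terms, 1755 = 7.5P and P* = 234.
Plugging P* into demand: Q* = 1587 - 2.5(234) = 1002.
Total revenue = P* × Q* = 234 × 1002 = 234468.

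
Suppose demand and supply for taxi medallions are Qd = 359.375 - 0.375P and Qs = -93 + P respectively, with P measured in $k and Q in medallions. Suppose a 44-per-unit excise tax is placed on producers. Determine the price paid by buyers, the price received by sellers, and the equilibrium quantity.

With a tax of 44 on producers, they supply based on the net price P_s = P_b - 44, so Qs = -137 + P_b.
Equate demand and the shifted supply: 359.375 - 0.375P_b = -137 + P_b, giving 1.375P_b = 496.375, so P_b = 361.
Then P_s = 361 - 44 = 317 and Q = 359.375 - 0.375(361) = 224.

P_b = 361, P_s = 317, Q = 224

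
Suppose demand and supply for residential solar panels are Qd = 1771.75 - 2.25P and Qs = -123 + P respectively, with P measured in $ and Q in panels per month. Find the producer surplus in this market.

Set Qd = Qs: 1771.75 - 2.25P = -123 + P, so 1894.75 = 3.25P and P* = 583.
Plugging P* into demand: Q* = 1771.75 - 2.25(583) = 460.
Supply choke price (Qs = 0): P = 123. Producer surplus = ½ × (583 - 123) × 460 = 105800.

Producer surplus = 105800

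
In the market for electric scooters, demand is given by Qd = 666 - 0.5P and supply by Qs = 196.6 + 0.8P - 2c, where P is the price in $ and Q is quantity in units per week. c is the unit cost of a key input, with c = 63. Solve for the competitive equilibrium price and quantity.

P* = 458, Q* = 437

With c = 63, supply is Qs = 70.6 + 0.8P.
At equilibrium Qd = Qs, so 666 - 0.5P = 70.6 + 0.8P; collecting terms, 595.4 = 1.3P and P* = 458.
Plugging P* into demand: Q* = 666 - 0.5(458) = 437.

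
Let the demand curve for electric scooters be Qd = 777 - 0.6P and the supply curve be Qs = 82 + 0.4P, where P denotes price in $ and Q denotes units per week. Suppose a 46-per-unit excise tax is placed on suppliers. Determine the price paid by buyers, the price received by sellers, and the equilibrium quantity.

The tax drives a wedge P_b - P_s = 46. Substituting P_s = P_b - 46 into supply: Qs = 63.6 + 0.4P_b.
Market clearing requires 777 - 0.6P_b = 63.6 + 0.4P_b; hence 713.4 = P_b and P_b = 713.4.
So P_s = 667.4 and the quantity traded is Q = 777 - 0.6(713.4) = 348.96.

P_b = 713.4, P_s = 667.4, Q = 348.96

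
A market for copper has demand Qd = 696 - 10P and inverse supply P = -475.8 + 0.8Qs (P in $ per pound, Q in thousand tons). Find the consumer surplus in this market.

Solving each curve for Q: Qs = 594.75 + 1.25P.
Set Qd = Qs: 696 - 10P = 594.75 + 1.25P, so 101.25 = 11.25P and P* = 9.
Substitute back: Q* = 696 - 10(9) = 606.
Demand choke price (Qd = 0): P = 696/10 = 69.6. Consumer surplus = ½ × (69.6 - 9) × 606 = 18361.8.

Consumer surplus = 18361.8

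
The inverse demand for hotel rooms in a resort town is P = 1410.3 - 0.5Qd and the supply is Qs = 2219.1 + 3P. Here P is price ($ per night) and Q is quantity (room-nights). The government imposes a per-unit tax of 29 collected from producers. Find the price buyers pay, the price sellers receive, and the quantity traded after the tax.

P_b = 137.7, P_s = 108.7, Q = 2545.2

Rewriting in direct form: Qd = 2820.6 - 2P.
The tax drives a wedge P_b - P_s = 29. Substituting P_s = P_b - 29 into supply: Qs = 2132.1 + 3P_b.
Market clearing requires 2820.6 - 2P_b = 2132.1 + 3P_b; hence 688.5 = 5P_b and P_b = 137.7.
Then P_s = 137.7 - 29 = 108.7 and Q = 2820.6 - 2(137.7) = 2545.2.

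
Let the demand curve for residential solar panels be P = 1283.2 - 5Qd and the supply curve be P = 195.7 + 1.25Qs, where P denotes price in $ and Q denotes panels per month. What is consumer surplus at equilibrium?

Rewriting in direct form: Qd = 256.64 - 0.2P and Qs = -156.56 + 0.8P.
The market clears where 256.64 - 0.2P = -156.56 + 0.8P. Rearranging, P = 413.2, hence P* = 413.2.
Plugging P* into demand: Q* = 256.64 - 0.2(413.2) = 174.
Demand choke price (Qd = 0): P = 256.64/0.2 = 1283.2. Consumer surplus = ½ × (1283.2 - 413.2) × 174 = 75690.

Consumer surplus = 75690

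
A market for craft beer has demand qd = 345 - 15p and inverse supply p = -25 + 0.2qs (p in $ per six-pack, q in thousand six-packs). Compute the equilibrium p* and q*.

Solving each curve for q: qs = 125 + 5p.
At equilibrium qd = qs, so 345 - 15p = 125 + 5p; collecting terms, 220 = 20p and p* = 11.
Then q* = 345 - 15(11) = 180.

p* = 11, q* = 180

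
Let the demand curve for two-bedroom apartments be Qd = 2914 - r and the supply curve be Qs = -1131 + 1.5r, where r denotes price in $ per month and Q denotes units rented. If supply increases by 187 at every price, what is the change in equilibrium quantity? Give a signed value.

Equating demand and supply, 2914 - r = -1131 + 1.5r gives 2.5r = 4045, so r* = 1618.
Then Q* = 2914 - 1618 = 1296.
After the shift, supply is Qs = -944 + 1.5r.
New equilibrium: 3858 = 2.5r, so r = 1543.2 and Q = 1370.8.
ΔQ = 1370.8 - 1296 = 74.8.

ΔQ = 74.8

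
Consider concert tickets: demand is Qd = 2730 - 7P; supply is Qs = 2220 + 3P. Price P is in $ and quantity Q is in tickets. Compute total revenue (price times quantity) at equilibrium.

Set Qd = Qs: 2730 - 7P = 2220 + 3P, so 510 = 10P and P* = 51.
From the demand curve, Q* = 2730 - 7(51) = 2373.
Total revenue = P* × Q* = 51 × 2373 = 121023.

Total revenue = 121023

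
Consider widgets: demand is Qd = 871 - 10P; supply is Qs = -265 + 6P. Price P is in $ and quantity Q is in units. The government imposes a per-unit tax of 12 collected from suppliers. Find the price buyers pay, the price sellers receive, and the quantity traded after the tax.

The tax drives a wedge P_b - P_s = 12. Substituting P_s = P_b - 12 into supply: Qs = -337 + 6P_b.
Set Qd = Qs: 871 - 10P_b = -337 + 6P_b, so 1208 = 16P_b and P_b = 75.5.
So P_s = 63.5 and the quantity traded is Q = 871 - 10(75.5) = 116.

P_b = 75.5, P_s = 63.5, Q = 116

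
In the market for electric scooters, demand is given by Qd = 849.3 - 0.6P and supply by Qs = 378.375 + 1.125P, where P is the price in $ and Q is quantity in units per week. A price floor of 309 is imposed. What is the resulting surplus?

With P fixed at 309, quantity demanded is 663.9 and quantity supplied is 726.
Surplus = Qs - Qd = 726 - 663.9 = 62.1.

Surplus = 62.1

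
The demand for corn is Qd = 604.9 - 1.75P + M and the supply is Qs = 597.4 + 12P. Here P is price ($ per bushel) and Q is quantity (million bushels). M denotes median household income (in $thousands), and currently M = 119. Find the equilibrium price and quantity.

P* = 9.2, Q* = 707.8

With M = 119, demand is Qd = 723.9 - 1.75P.
The market clears where 723.9 - 1.75P = 597.4 + 12P. Rearranging, 13.75P = 126.5, hence P* = 9.2.
Then Q* = 723.9 - 1.75(9.2) = 707.8.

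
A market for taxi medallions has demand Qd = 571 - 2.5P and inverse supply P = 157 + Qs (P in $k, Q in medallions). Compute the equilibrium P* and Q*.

In direct form, Qs = -157 + P.
At equilibrium Qd = Qs, so 571 - 2.5P = -157 + P; collecting terms, 728 = 3.5P and P* = 208.
Then Q* = 571 - 2.5(208) = 51.

P* = 208, Q* = 51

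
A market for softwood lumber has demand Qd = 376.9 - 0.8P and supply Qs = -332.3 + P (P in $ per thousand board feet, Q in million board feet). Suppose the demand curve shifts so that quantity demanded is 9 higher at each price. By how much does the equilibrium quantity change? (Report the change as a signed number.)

The market clears where 376.9 - 0.8P = -332.3 + P. Rearranging, 1.8P = 709.2, hence P* = 394.
Plugging P* into demand: Q* = 376.9 - 0.8(394) = 61.7.
After the shift, demand is Qd = 385.9 - 0.8P.
The new intersection has 718.2 = 1.8P, i.e. P = 399, Q = 66.7.
ΔQ = 66.7 - 61.7 = 5.

ΔQ = 5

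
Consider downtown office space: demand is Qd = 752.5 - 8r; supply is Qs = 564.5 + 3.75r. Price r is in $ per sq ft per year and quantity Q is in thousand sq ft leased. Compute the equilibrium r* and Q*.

r* = 16, Q* = 624.5

The market clears where 752.5 - 8r = 564.5 + 3.75r. Rearranging, 11.75r = 188, hence r* = 16.
Substitute back: Q* = 752.5 - 8(16) = 624.5.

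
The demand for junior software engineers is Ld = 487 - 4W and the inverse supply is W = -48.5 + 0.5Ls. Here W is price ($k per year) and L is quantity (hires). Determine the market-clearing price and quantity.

Rewriting in direct form: Ls = 97 + 2W.
Set Ld = Ls: 487 - 4W = 97 + 2W, so 390 = 6W and W* = 65.
From the demand curve, L* = 487 - 4(65) = 227.

W* = 65, L* = 227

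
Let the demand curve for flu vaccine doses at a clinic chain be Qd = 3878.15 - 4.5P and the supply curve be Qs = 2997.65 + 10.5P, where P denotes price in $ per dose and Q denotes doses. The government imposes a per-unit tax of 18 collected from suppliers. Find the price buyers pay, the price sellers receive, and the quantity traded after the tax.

The tax drives a wedge P_b - P_s = 18. Substituting P_s = P_b - 18 into supply: Qs = 2808.65 + 10.5P_b.
Market clearing requires 3878.15 - 4.5P_b = 2808.65 + 10.5P_b; hence 1069.5 = 15P_b and P_b = 71.3.
So P_s = 53.3 and the quantity traded is Q = 3878.15 - 4.5(71.3) = 3557.3.

P_b = 71.3, P_s = 53.3, Q = 3557.3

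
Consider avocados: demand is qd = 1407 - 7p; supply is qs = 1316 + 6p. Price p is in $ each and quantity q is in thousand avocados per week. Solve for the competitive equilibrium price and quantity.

p* = 7, q* = 1358

Set qd = qs: 1407 - 7p = 1316 + 6p, so 91 = 13p and p* = 7.
From the demand curve, q* = 1407 - 7(7) = 1358.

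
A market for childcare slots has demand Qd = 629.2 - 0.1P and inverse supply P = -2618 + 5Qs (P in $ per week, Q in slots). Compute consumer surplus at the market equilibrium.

Consumer surplus = 1764180

Rewriting in direct form: Qs = 523.6 + 0.2P.
Set Qd = Qs: 629.2 - 0.1P = 523.6 + 0.2P, so 105.6 = 0.3P and P* = 352.
Then Q* = 629.2 - 0.1(352) = 594.
Demand choke price (Qd = 0): P = 629.2/0.1 = 6292. Consumer surplus = ½ × (6292 - 352) × 594 = 1764180.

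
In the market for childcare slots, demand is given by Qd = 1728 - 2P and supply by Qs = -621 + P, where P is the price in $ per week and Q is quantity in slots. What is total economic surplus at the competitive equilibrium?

Set Qd = Qs: 1728 - 2P = -621 + P, so 2349 = 3P and P* = 783.
Substitute back: Q* = 1728 - 2(783) = 162.
Demand choke price = 864; supply choke price = 621. CS = ½(864 - 783)(162) = 6561; PS = ½(783 - 621)(162) = 13122. Total surplus = 19683.

Total surplus = 19683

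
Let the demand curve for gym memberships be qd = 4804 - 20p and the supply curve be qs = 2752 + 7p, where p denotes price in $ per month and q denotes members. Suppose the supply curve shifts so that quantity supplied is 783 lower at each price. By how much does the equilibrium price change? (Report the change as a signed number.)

Δp = 29

The market clears where 4804 - 20p = 2752 + 7p. Rearranging, 27p = 2052, hence p* = 76.
From the demand curve, q* = 4804 - 20(76) = 3284.
After the shift, supply is qs = 1969 + 7p.
The new intersection has 2835 = 27p, i.e. p = 105, q = 2704.
Δp = 105 - 76 = 29.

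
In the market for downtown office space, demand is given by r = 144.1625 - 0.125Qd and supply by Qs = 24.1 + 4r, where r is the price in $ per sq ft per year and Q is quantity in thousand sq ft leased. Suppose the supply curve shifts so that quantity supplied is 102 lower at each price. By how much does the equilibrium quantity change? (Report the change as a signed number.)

Inverting to quantity form: Qd = 1153.3 - 8r.
The market clears where 1153.3 - 8r = 24.1 + 4r. Rearranging, 12r = 1129.2, hence r* = 94.1.
From the demand curve, Q* = 1153.3 - 8(94.1) = 400.5.
After the shift, supply is Qs = -77.9 + 4r.
Re-solving, 12r = 1231.2 gives r = 102.6 and Q = 332.5.
ΔQ = 332.5 - 400.5 = -68.

ΔQ = -68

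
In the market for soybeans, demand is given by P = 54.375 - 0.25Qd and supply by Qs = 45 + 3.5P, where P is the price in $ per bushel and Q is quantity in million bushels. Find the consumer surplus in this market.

Rewriting in direct form: Qd = 217.5 - 4P.
Equating demand and supply, 217.5 - 4P = 45 + 3.5P gives 7.5P = 172.5, so P* = 23.
Substitute back: Q* = 217.5 - 4(23) = 125.5.
Demand choke price (Qd = 0): P = 217.5/4 = 54.375. Consumer surplus = ½ × (54.375 - 23) × 125.5 = 1968.78125.

Consumer surplus = 1968.78125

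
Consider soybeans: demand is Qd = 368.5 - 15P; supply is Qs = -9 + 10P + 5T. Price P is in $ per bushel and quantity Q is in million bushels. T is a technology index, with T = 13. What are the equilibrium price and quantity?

With T = 13, supply is Qs = 56 + 10P.
At equilibrium Qd = Qs, so 368.5 - 15P = 56 + 10P; collecting terms, 312.5 = 25P and P* = 12.5.
From the demand curve, Q* = 368.5 - 15(12.5) = 181.

P* = 12.5, Q* = 181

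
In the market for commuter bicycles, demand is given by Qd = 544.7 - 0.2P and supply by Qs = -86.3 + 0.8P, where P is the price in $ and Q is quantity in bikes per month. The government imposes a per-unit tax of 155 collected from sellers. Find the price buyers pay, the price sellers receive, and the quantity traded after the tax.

P_b = 755, P_s = 600, Q = 393.7

The tax drives a wedge P_b - P_s = 155. Substituting P_s = P_b - 155 into supply: Qs = -210.3 + 0.8P_b.
Market clearing requires 544.7 - 0.2P_b = -210.3 + 0.8P_b; hence 755 = P_b and P_b = 755.
Then P_s = 755 - 155 = 600 and Q = 544.7 - 0.2(755) = 393.7.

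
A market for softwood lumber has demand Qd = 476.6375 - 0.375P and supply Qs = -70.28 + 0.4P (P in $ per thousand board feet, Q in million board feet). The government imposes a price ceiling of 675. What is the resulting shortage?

Shortage = 23.7925

At P = 675: Qd = 223.5125 and Qs = 199.72.
Shortage = Qd - Qs = 223.5125 - 199.72 = 23.7925.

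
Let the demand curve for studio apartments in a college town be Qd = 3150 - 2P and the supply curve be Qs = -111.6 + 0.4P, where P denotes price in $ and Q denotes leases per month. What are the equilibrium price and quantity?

The market clears where 3150 - 2P = -111.6 + 0.4P. Rearranging, 2.4P = 3261.6, hence P* = 1359.
Substitute back: Q* = 3150 - 2(1359) = 432.

P* = 1359, Q* = 432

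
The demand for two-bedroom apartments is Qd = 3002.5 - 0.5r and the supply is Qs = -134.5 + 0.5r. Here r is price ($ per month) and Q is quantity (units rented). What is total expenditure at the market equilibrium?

Total expenditure = 4498458

At equilibrium Qd = Qs, so 3002.5 - 0.5r = -134.5 + 0.5r; collecting terms, 3137 = r and r* = 3137.
From the demand curve, Q* = 3002.5 - 0.5(3137) = 1434.
Total expenditure = r* × Q* = 3137 × 1434 = 4498458.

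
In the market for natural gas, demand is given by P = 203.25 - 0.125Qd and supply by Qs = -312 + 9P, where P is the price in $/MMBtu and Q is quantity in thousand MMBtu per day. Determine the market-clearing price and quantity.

Rewriting in direct form: Qd = 1626 - 8P.
Set Qd = Qs: 1626 - 8P = -312 + 9P, so 1938 = 17P and P* = 114.
Plugging P* into demand: Q* = 1626 - 8(114) = 714.

P* = 114, Q* = 714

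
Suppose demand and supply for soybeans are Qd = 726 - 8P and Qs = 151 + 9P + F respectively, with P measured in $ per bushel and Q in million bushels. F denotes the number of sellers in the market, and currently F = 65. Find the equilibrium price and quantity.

P* = 30, Q* = 486

With F = 65, supply is Qs = 216 + 9P.
Set Qd = Qs: 726 - 8P = 216 + 9P, so 510 = 17P and P* = 30.
Plugging P* into demand: Q* = 726 - 8(30) = 486.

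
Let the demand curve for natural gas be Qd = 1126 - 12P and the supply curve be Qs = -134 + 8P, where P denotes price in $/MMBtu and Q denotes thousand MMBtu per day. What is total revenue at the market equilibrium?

Total revenue = 23310

At equilibrium Qd = Qs, so 1126 - 12P = -134 + 8P; collecting terms, 1260 = 20P and P* = 63.
Plugging P* into demand: Q* = 1126 - 12(63) = 370.
Total revenue = P* × Q* = 63 × 370 = 23310.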